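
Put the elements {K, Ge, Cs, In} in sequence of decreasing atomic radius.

Cs, K, In, Ge

K is in period 4, group 1; Ge is in period 4, group 14; In is in period 5, group 13; Cs is in period 6, group 1.
Atomic radius shrinks across a period as nuclear charge pulls the same shell inward, and grows down a group as new shells are added.
Neither a single period nor a single group — weigh both effects.
In > Ge: relative to Ge, both the across-period and down-group shifts push In's atomic radius up.
K > In: the two effects oppose for this pair; the across-period effect wins (196 vs 142 pm).
Cs > K: Cs sits below K in group 1, so the down-group effect alone puts Cs larger.
Tabulated atomic radius (pm): K 196, Ge 121, In 142, Cs 232.
So from largest to smallest: Cs > K > In > Ge.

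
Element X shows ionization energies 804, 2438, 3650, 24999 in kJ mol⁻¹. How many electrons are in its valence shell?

3

Look for the largest jump between consecutive ionization energies: IE4/IE3 ≈ 6.8, far larger than any earlier ratio.
That jump marks the point where a core electron is being removed. So the atom has 3 valence electrons.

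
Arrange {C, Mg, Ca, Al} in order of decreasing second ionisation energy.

C, Al, Mg, Ca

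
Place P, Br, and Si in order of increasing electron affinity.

EA tends to increase across a period and decrease down a group, though the pattern is less regular than for IE or radius.
Here both period and group differ, so the two effects have to be weighed against each other.
Si > P: this pair runs against the simple trend — see the exception note.
Br > Si: the two effects oppose for this pair; the across-period effect wins (325 vs 134 kJ/mol).
Note the exception: Si has a higher electron affinity than P, contrary to the simple trend — adding an electron to P's half-filled 3p³ is unfavourable, so Si (3p²) has the more exothermic EA.
Approximate values (kJ/mol): Si 134, P 72, Br 325.
So from lowest to highest: P < Si < Br.

P, Si, Br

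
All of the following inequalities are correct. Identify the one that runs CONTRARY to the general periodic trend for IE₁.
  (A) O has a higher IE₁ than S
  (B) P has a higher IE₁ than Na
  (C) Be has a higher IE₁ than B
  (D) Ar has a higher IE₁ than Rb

The general trend: IE₁ increases across a period and decreases down a group.
(A) O (period 2, group 16) vs S (period 3, group 16): the stated order agrees with the simple trend.
(B) P (period 3, group 15) vs Na (period 3, group 1): the stated order agrees with the simple trend.
(C) Be (period 2, group 2) vs B (period 2, group 13): the stated order contradicts the simple trend.
(D) Ar (period 3, group 18) vs Rb (period 5, group 1): the stated order agrees with the simple trend.
The exception is (C): removing B's lone 2p electron is easier than breaking Be's filled 2s².

(C)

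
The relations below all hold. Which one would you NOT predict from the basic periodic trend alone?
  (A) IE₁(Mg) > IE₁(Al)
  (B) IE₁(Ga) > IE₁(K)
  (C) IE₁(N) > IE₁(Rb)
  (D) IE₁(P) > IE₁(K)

The general trend: first ionisation energy increases across a period and decreases down a group.
(A) Mg (period 3, group 2) vs Al (period 3, group 13): the stated order contradicts the simple trend.
(B) Ga (period 4, group 13) vs K (period 4, group 1): the stated order agrees with the simple trend.
(C) N (period 2, group 15) vs Rb (period 5, group 1): the stated order agrees with the simple trend.
(D) P (period 3, group 15) vs K (period 4, group 1): the stated order agrees with the simple trend.
The exception is (A): Al's single 3p electron is easier to remove than one from Mg's filled 3s².

(A)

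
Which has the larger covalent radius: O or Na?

Na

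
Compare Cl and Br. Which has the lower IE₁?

Br

Cl is in period 3, group 17; Br is in period 4, group 17.
Removing the outermost electron gets harder across a period and easier down a group.
All are in group 17, so first ionization energy increases up the group.
So Br has the lower IE₁ (Br < Cl).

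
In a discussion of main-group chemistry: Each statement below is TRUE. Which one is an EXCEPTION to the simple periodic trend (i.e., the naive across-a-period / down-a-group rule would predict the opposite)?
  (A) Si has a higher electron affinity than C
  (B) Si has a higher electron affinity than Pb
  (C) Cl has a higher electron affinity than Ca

(A)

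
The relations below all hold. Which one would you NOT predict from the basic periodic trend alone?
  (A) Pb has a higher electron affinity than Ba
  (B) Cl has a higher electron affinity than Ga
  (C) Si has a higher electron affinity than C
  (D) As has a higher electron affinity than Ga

(C)

The general trend: electron affinity increases across a period and decreases down a group.
(A) Pb (period 6, group 14) vs Ba (period 6, group 2): the stated order agrees with the simple trend.
(B) Cl (period 3, group 17) vs Ga (period 4, group 13): the stated order agrees with the simple trend.
(C) Si (period 3, group 14) vs C (period 2, group 14): the stated order contradicts the simple trend.
(D) As (period 4, group 15) vs Ga (period 4, group 13): the stated order agrees with the simple trend.
The exception is (C): Si's larger, more diffuse 3p orbitals accept an added electron slightly more readily than C's compact 2p.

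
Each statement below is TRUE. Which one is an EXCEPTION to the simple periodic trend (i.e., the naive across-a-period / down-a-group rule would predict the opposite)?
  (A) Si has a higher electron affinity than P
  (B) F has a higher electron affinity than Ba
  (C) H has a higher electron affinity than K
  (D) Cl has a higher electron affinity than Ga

The general trend: electron affinity increases across a period and decreases down a group.
(A) Si (period 3, group 14) vs P (period 3, group 15): the stated order contradicts the simple trend.
(B) F (period 2, group 17) vs Ba (period 6, group 2): the stated order agrees with the simple trend.
(C) H (period 1, group 1) vs K (period 4, group 1): the stated order agrees with the simple trend.
(D) Cl (period 3, group 17) vs Ga (period 4, group 13): the stated order agrees with the simple trend.
The exception is (A): adding an electron to P's half-filled 3p³ is unfavourable, so Si (3p²) has the more exothermic EA.

(A)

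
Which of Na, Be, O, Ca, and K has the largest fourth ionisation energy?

Be

After 3 electrons have been removed, what remains? Na³⁺ is already 2 electrons into the core; Be³⁺ is already 1 electron into the core; O³⁺ still has 3 valence electrons; Ca³⁺ is already 1 electron into the core; K³⁺ is already 2 electrons into the core.
Usually core removal costs more than valence removal, but here the competition is close: a tightly held n=2 valence electron can cost more to remove than an n=3 core electron, so the actual values have to decide it.
The numbers (kJ/mol): Na 9543, Be 21007, O 7469, Ca 6491, K 5877.
Overall IE_4 order: K < Ca < O < Na < Be.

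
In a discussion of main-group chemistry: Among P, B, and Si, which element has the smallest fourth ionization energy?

Si

IE_4 is the cost of taking one more electron from the +3 cation: P³⁺ still has 2 valence electrons; B³⁺ is the bare [He] core; Si³⁺ still has 1 valence electron.
Core electrons are held far more tightly than valence electrons, so B tops the IE_4 order.
Valence configurations: P³⁺ [Ne]3s², Si³⁺ [Ne]3s¹.
Approximate IE_4 values (kJ/mol): P 4964, B 25026, Si 4356.
Overall IE_4 order: Si < P < B.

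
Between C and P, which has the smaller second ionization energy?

P

IE_2 is the cost of taking one more electron from the +1 cation: C⁺ still has 3 valence electrons; P⁺ still has 4 valence electrons.
All are still removing valence electrons, so compare the +1 ions as you would atoms: IE_2 generally rises across a period (higher Z_eff) and falls down a group (larger shell), subject to the usual subshell exceptions.
Valence configurations: C⁺ [He]2s²2p¹, P⁺ [Ne]3s²3p².
Approximate IE_2 values (kJ/mol): C 2353, P 1907.
So the second ionization energies run P < C.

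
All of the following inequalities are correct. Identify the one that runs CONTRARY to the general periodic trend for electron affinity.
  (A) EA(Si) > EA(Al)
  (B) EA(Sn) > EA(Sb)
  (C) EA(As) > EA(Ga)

(B)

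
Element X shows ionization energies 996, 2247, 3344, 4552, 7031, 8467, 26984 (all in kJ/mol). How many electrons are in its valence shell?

Look for the largest jump between consecutive ionization energies: IE7/IE6 ≈ 3.2, far larger than any earlier ratio.
That jump marks the point where a core electron is being removed. So the atom has 6 valence electrons.

6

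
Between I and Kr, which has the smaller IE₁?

I

Kr is in period 4, group 18; I is in period 5, group 17.
IE₁ increases left→right with effective nuclear charge and decreases top→bottom as the valence shell moves farther out.
These span different periods and groups, so the two trends combine.
Kr > I: relative to I, both the across-period and down-group shifts push Kr's first ionization energy up.
For reference (kJ/mol): Kr 1351, I 1008.
So I has the smaller IE₁ (I < Kr).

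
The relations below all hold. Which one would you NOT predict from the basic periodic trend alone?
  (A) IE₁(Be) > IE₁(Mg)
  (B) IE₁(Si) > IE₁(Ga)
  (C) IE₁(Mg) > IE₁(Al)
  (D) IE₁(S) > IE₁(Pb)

(C)

The general trend: first ionisation energy increases across a period and decreases down a group.
(A) Be (period 2, group 2) vs Mg (period 3, group 2): the stated order agrees with the simple trend.
(B) Si (period 3, group 14) vs Ga (period 4, group 13): the stated order agrees with the simple trend.
(C) Mg (period 3, group 2) vs Al (period 3, group 13): the stated order contradicts the simple trend.
(D) S (period 3, group 16) vs Pb (period 6, group 14): the stated order agrees with the simple trend.
The exception is (C): Al's single 3p electron is easier to remove than one from Mg's filled 3s².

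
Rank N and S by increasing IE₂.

S, N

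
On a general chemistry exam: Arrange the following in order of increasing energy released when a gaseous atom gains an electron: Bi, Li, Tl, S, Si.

Electron affinity generally becomes more exothermic across a period toward the halogens and less exothermic down a group.
Here both period and group differ, so the two effects have to be weighed against each other.
Li > Tl: period and group pull opposite ways; the down-group shift dominates (60 vs 19 kJ/mol).
Bi > Li: the two effects oppose for this pair; the across-period effect wins (91 vs 60 kJ/mol).
Si > Bi: period and group pull opposite ways; the down-group shift dominates (134 vs 91 kJ/mol).
S > Si: S lies to the right of Si in period 3, so the across-period effect alone puts S higher.
For reference (kJ/mol): Li 60, Si 134, S 200, Tl 19, Bi 91.
So from lowest to highest: Tl < Li < Bi < Si < S.

Tl, Li, Bi, Si, S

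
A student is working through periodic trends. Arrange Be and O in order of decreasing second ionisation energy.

The second ionization energy removes an electron from the +1 ion. For each element: Be⁺ still has 1 valence electron; O⁺ still has 5 valence electrons.
All are still removing valence electrons, so compare the +1 ions as you would atoms: IE_2 generally rises across a period (higher Z_eff) and falls down a group (larger shell), subject to the usual subshell exceptions.
Valence configurations: Be⁺ [He]2s¹, O⁺ [He]2s²2p³.
Tabulated IE_2 (kJ/mol): Be 1757, O 3388.
Overall IE_2 order: Be < O.

O > Be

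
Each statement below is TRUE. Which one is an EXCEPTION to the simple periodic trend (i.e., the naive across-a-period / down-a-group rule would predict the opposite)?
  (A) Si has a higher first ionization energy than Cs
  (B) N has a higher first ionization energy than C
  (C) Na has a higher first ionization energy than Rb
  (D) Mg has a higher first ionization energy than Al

(D)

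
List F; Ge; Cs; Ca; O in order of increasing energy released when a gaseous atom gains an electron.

Ca, Cs, Ge, O, F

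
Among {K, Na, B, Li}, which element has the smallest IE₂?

IE_2 is the cost of taking one more electron from the +1 cation: K⁺ is the bare [Ar] core; Na⁺ is the bare [Ne] core; B⁺ still has 2 valence electrons; Li⁺ is the bare [He] core.
Breaking into a closed-shell core is much more expensive than removing a leftover valence electron — K, Na and Li have the largest IE_2 here.
Approximate IE_2 values (kJ/mol): K 3052, Na 4562, B 2427, Li 7298.
So the second ionization energies run B < K < Na < Li.

B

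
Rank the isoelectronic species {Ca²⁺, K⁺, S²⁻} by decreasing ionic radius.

S²⁻, K⁺, Ca²⁺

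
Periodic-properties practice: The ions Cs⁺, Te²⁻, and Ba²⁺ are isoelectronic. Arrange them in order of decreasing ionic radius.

All of these have 54 electrons, so size is governed by nuclear charge alone: the more protons, the stronger the pull on the same electron cloud, and the smaller the ion.
Nuclear charges: Ba²⁺ (Z=56), Cs⁺ (Z=55), Te²⁻ (Z=52).
Largest to smallest: Te²⁻ > Cs⁺ > Ba²⁺.

Te²⁻ > Cs⁺ > Ba²⁺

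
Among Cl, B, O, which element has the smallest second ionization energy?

The second ionization energy removes an electron from the +1 ion. For each element: Cl⁺ still has 6 valence electrons; B⁺ still has 2 valence electrons; O⁺ still has 5 valence electrons.
All are still removing valence electrons, so compare the +1 ions as you would atoms: IE_2 generally rises across a period (higher Z_eff) and falls down a group (larger shell), subject to the usual subshell exceptions.
Valence configurations: Cl⁺ [Ne]3s²3p⁴, B⁺ [He]2s², O⁺ [He]2s²2p³.
Tabulated IE_2 (kJ/mol): Cl 2298, B 2427, O 3388.
Overall IE_2 order: Cl < B < O.

Cl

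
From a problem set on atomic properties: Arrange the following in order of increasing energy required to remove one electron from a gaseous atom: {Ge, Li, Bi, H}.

Li < Bi < Ge < H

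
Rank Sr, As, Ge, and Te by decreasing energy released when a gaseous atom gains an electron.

Ge is in period 4, group 14; As is in period 4, group 15; Sr is in period 5, group 2; Te is in period 5, group 16.
Electron affinity generally becomes more exothermic across a period toward the halogens and less exothermic down a group.
Here both period and group differ, so the two effects have to be weighed against each other.
As > Sr: relative to Sr, both the across-period and down-group shifts push As's electron affinity up.
Ge > As: this pair runs against the simple trend — see the exception note.
Te > Ge: period and group pull opposite ways; the across-period shift dominates (190 vs 119 kJ/mol).
Note the exception: Ge has a higher electron affinity than As, contrary to the simple trend — adding an electron to As's half-filled 4p³ is unfavourable, so Ge (4p²) has the more exothermic EA.
Approximate values (kJ/mol): Ge 119, As 78, Sr 5, Te 190.
So from highest to lowest: Te > Ge > As > Sr.

Te > Ge > As > Sr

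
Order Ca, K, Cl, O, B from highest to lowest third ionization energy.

O > Ca > K > Cl > B

Consider each +2 ion: Ca²⁺ is the bare [Ar] core; K²⁺ is already 1 electron into the core; Cl²⁺ still has 5 valence electrons; O²⁺ still has 4 valence electrons; B²⁺ still has 1 valence electron.
Usually core removal costs more than valence removal, but here the competition is close: a tightly held n=2 valence electron can cost more to remove than an n=3 core electron, so the actual values have to decide it.
Valence configurations: Cl²⁺ [Ne]3s²3p³, O²⁺ [He]2s²2p², B²⁺ [He]2s¹.
Tabulated IE_3 (kJ/mol): Ca 4912, K 4420, Cl 3822, O 5300, B 3660.
Putting it together, IE_3: B < Cl < K < Ca < O.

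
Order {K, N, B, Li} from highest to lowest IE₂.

Li, K, N, B

Consider each +1 ion: K⁺ is the bare [Ar] core; N⁺ still has 4 valence electrons; B⁺ still has 2 valence electrons; Li⁺ is the bare [He] core.
Breaking into a closed-shell core is much more expensive than removing a leftover valence electron — K and Li have the largest IE_2 here.
Valence configurations: N⁺ [He]2s²2p², B⁺ [He]2s².
The numbers (kJ/mol): K 3052, N 2856, B 2427, Li 7298.
Hence IE_2: B < N < K < Li.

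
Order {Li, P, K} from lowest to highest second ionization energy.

P < K < Li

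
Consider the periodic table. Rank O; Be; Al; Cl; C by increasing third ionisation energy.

Al < Cl < C < O < Be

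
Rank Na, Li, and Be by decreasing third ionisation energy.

Be > Li > Na

IE_3 is the cost of taking one more electron from the +2 cation: Na²⁺ is already 1 electron into the core; Li²⁺ is already 1 electron into the core; Be²⁺ is the bare [He] core.
All of these are removing an electron from a noble-gas core or deeper; the smaller core (lower principal quantum number) is held far more tightly, and within a period the higher nuclear charge binds the same core more tightly.
Tabulated IE_3 (kJ/mol): Na 6910, Li 11815, Be 14849.
Hence IE_3: Na < Li < Be.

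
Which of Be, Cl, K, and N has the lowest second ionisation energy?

Consider each +1 ion: Be⁺ still has 1 valence electron; Cl⁺ still has 6 valence electrons; K⁺ is the bare [Ar] core; N⁺ still has 4 valence electrons.
Breaking into a closed-shell core is much more expensive than removing a leftover valence electron — K has the largest IE_2 here.
Valence configurations: Be⁺ [He]2s¹, Cl⁺ [Ne]3s²3p⁴, N⁺ [He]2s²2p².
Tabulated IE_2 (kJ/mol): Be 1757, Cl 2298, K 3052, N 2856.
Putting it together, IE_2: Be < Cl < N < K.

Be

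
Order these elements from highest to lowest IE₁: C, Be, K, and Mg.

C, Be, Mg, K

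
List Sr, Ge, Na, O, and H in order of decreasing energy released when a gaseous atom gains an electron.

O > Ge > H > Na > Sr

H is in period 1, group 1; O is in period 2, group 16; Na is in period 3, group 1; Ge is in period 4, group 14; Sr is in period 5, group 2.
Atoms with high Z_eff and room in the valence shell (especially the halogens) have the most exothermic electron affinities.
Neither a single period nor a single group — weigh both effects.
Na > Sr: the two effects oppose for this pair; the down-group effect wins (53 vs 5 kJ/mol).
H > Na: they share group 1; the group trend gives H the larger value.
Ge > H: the two effects oppose for this pair; the across-period effect wins (119 vs 73 kJ/mol).
O > Ge: both effects reinforce here, so O is clearly the higher of the two.
Tabulated electron affinity (kJ/mol): H 73, O 141, Na 53, Ge 119, Sr 5.
So from highest to lowest: O > Ge > H > Na > Sr.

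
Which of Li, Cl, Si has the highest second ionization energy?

Li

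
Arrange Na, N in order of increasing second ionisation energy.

N < Na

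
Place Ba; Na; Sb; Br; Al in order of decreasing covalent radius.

Na is in period 3, group 1; Al is in period 3, group 13; Br is in period 4, group 17; Sb is in period 5, group 15; Ba is in period 6, group 2.
Across a period the added protons contract the valence shell; down a group each new principal shell makes the atom larger.
Here both period and group differ, so the two effects have to be weighed against each other.
Al > Br: period and group pull opposite ways; the across-period shift dominates (126 vs 114 pm).
Sb > Al: the two effects oppose for this pair; the down-group effect wins (140 vs 126 pm).
Na > Sb: the two effects oppose for this pair; the across-period effect wins (155 vs 140 pm).
Ba > Na: period and group pull opposite ways; the down-group shift dominates (196 vs 155 pm).
Tabulated atomic radius (pm): Na 155, Al 126, Br 114, Sb 140, Ba 196.
So from largest to smallest: Ba > Na > Sb > Al > Br.

Ba > Na > Sb > Al > Br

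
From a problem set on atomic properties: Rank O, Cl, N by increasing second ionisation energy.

Cl < N < O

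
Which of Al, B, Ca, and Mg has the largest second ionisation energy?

B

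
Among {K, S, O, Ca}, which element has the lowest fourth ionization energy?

IE_4 is the cost of taking one more electron from the +3 cation: K³⁺ is already 2 electrons into the core; S³⁺ still has 3 valence electrons; O³⁺ still has 3 valence electrons; Ca³⁺ is already 1 electron into the core.
Usually core removal costs more than valence removal, but here the competition is close: a tightly held n=2 valence electron can cost more to remove than an n=3 core electron, so the actual values have to decide it.
Valence configurations: S³⁺ [Ne]3s²3p¹, O³⁺ [He]2s²2p¹.
Tabulated IE_4 (kJ/mol): K 5877, S 4556, O 7469, Ca 6491.
Hence IE_4: S < K < Ca < O.

S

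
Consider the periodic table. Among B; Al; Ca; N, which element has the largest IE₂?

N

After 1 electron has been removed, what remains? B⁺ still has 2 valence electrons; Al⁺ still has 2 valence electrons; Ca⁺ still has 1 valence electron; N⁺ still has 4 valence electrons.
All are still removing valence electrons, so compare the +1 ions as you would atoms: IE_2 generally rises across a period (higher Z_eff) and falls down a group (larger shell), subject to the usual subshell exceptions.
Valence configurations: B⁺ [He]2s², Al⁺ [Ne]3s², Ca⁺ [Ar]4s¹, N⁺ [He]2s²2p².
The numbers (kJ/mol): B 2427, Al 1817, Ca 1145, N 2856.
Overall IE_2 order: Ca < Al < B < N.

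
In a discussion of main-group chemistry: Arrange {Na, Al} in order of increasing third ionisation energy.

Al < Na

Consider each +2 ion: Na²⁺ is already 1 electron into the core; Al²⁺ still has 1 valence electron.
Breaking into a closed-shell core is much more expensive than removing a leftover valence electron — Na has the largest IE_3 here.
Approximate IE_3 values (kJ/mol): Na 6910, Al 2745.
So the third ionization energies run Al < Na.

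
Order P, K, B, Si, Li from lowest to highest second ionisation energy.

Si < P < B < K < Li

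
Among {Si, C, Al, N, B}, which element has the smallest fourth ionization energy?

Si

IE_4 is the cost of taking one more electron from the +3 cation: Si³⁺ still has 1 valence electron; C³⁺ still has 1 valence electron; Al³⁺ is the bare [Ne] core; N³⁺ still has 2 valence electrons; B³⁺ is the bare [He] core.
Core electrons are held far more tightly than valence electrons, so Al and B top the IE_4 order.
Valence configurations: Si³⁺ [Ne]3s¹, C³⁺ [He]2s¹, N³⁺ [He]2s².
The numbers (kJ/mol): Si 4356, C 6223, Al 11577, N 7475, B 25026.
Overall IE_4 order: Si < C < N < Al < B.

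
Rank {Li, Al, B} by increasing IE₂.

Al, B, Li

Consider each +1 ion: Li⁺ is the bare [He] core; Al⁺ still has 2 valence electrons; B⁺ still has 2 valence electrons.
Core electrons are held far more tightly than valence electrons, so Li tops the IE_2 order.
Valence configurations: Al⁺ [Ne]3s², B⁺ [He]2s².
Tabulated IE_2 (kJ/mol): Li 7298, Al 1817, B 2427.
Putting it together, IE_2: Al < B < Li.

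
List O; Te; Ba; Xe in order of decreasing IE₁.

IE₁ increases left→right with effective nuclear charge and decreases top→bottom as the valence shell moves farther out.
These span different periods and groups, so the two trends combine.
Te > Ba: both effects reinforce here, so Te is clearly the higher of the two.
Xe > Te: Xe lies to the right of Te in period 5, so the across-period effect alone puts Xe higher.
O > Xe: the two effects oppose for this pair; the down-group effect wins (1314 vs 1170 kJ/mol).
Tabulated first ionization energy (kJ/mol): O 1314, Te 869, Xe 1170, Ba 503.
So from highest to lowest: O > Xe > Te > Ba.

O, Xe, Te, Ba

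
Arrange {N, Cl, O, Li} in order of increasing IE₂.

IE_2 is the cost of taking one more electron from the +1 cation: N⁺ still has 4 valence electrons; Cl⁺ still has 6 valence electrons; O⁺ still has 5 valence electrons; Li⁺ is the bare [He] core.
Pulling an electron out of a noble-gas core costs far more than removing a remaining valence electron, so Li sits at the high end of IE_2.
Valence configurations: N⁺ [He]2s²2p², Cl⁺ [Ne]3s²3p⁴, O⁺ [He]2s²2p³.
The numbers (kJ/mol): N 2856, Cl 2298, O 3388, Li 7298.
So the second ionization energies run Cl < N < O < Li.

Cl < N < O < Li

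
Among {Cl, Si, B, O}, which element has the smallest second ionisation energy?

Consider each +1 ion: Cl⁺ still has 6 valence electrons; Si⁺ still has 3 valence electrons; B⁺ still has 2 valence electrons; O⁺ still has 5 valence electrons.
All are still removing valence electrons, so compare the +1 ions as you would atoms: IE_2 generally rises across a period (higher Z_eff) and falls down a group (larger shell), subject to the usual subshell exceptions.
Valence configurations: Cl⁺ [Ne]3s²3p⁴, Si⁺ [Ne]3s²3p¹, B⁺ [He]2s², O⁺ [He]2s²2p³.
Approximate IE_2 values (kJ/mol): Cl 2298, Si 1577, B 2427, O 3388.
Putting it together, IE_2: Si < Cl < B < O.

Si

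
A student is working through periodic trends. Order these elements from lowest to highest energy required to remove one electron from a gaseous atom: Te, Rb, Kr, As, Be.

Be is in period 2, group 2; As is in period 4, group 15; Kr is in period 4, group 18; Rb is in period 5, group 1; Te is in period 5, group 16.
IE₁ increases left→right with effective nuclear charge and decreases top→bottom as the valence shell moves farther out.
Neither a single period nor a single group — weigh both effects.
Te > Rb: both are in period 5; the period trend gives Te the larger value.
Be > Te: the two effects oppose for this pair; the down-group effect wins (900 vs 869 kJ/mol).
As > Be: period and group pull opposite ways; the across-period shift dominates (947 vs 900 kJ/mol).
Kr > As: both are in period 4; the period trend gives Kr the larger value.
Approximate values (kJ/mol): Be 900, As 947, Kr 1351, Rb 403, Te 869.
So from lowest to highest: Rb < Te < Be < As < Kr.

Rb < Te < Be < As < Kr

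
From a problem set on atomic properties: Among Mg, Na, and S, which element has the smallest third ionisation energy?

S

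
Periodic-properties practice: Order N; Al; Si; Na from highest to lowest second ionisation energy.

Na > N > Al > Si

Consider each +1 ion: N⁺ still has 4 valence electrons; Al⁺ still has 2 valence electrons; Si⁺ still has 3 valence electrons; Na⁺ is the bare [Ne] core.
Breaking into a closed-shell core is much more expensive than removing a leftover valence electron — Na has the largest IE_2 here.
Valence configurations: N⁺ [He]2s²2p², Al⁺ [Ne]3s², Si⁺ [Ne]3s²3p¹.
Si⁺ loses a lone 3p electron whereas Al⁺ must break into a filled 3s² pair, so IE_2(Al) > IE_2(Si) even though Si has the higher nuclear charge.
Approximate IE_2 values (kJ/mol): N 2856, Al 1817, Si 1577, Na 4562.
Overall IE_2 order: Si < Al < N < Na.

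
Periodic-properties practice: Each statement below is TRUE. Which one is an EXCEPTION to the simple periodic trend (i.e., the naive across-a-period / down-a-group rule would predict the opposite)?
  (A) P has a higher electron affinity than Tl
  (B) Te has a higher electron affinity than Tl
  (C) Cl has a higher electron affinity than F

The general trend: electron affinity increases across a period and decreases down a group.
(A) P (period 3, group 15) vs Tl (period 6, group 13): the stated order agrees with the simple trend.
(B) Te (period 5, group 16) vs Tl (period 6, group 13): the stated order agrees with the simple trend.
(C) Cl (period 3, group 17) vs F (period 2, group 17): the stated order contradicts the simple trend.
The exception is (C): F's small 2p subshell makes the incoming electron feel strong e⁻–e⁻ repulsion, so Cl actually releases more energy on gaining an electron.

(C)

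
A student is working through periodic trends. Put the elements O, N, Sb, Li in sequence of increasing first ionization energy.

Li is in period 2, group 1; N is in period 2, group 15; O is in period 2, group 16; Sb is in period 5, group 15.
IE₁ increases left→right with effective nuclear charge and decreases top→bottom as the valence shell moves farther out.
Here both period and group differ, so the two effects have to be weighed against each other.
Sb > Li: period and group pull opposite ways; the across-period shift dominates (831 vs 520 kJ/mol).
O > Sb: both effects reinforce here, so O is clearly the higher of the two.
N > O: this pair runs against the simple trend — see the exception note.
Note the exception: N has a higher first ionization energy than O, contrary to the simple trend — pairing an electron in O's 2p⁴ costs repulsion energy, so O ionizes more easily than half-filled N (2p³).
Approximate values (kJ/mol): Li 520, N 1402, O 1314, Sb 831.
So from lowest to highest: Li < Sb < O < N.

Li, Sb, O, N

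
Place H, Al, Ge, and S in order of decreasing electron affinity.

S, Ge, H, Al

H is in period 1, group 1; Al is in period 3, group 13; S is in period 3, group 16; Ge is in period 4, group 14.
EA tends to increase across a period and decrease down a group, though the pattern is less regular than for IE or radius.
Here both period and group differ, so the two effects have to be weighed against each other.
H > Al: period and group pull opposite ways; the down-group shift dominates (73 vs 42 kJ/mol).
Ge > H: period and group pull opposite ways; the across-period shift dominates (119 vs 73 kJ/mol).
S > Ge: relative to Ge, both the across-period and down-group shifts push S's electron affinity up.
Tabulated electron affinity (kJ/mol): H 73, Al 42, S 200, Ge 119.
So from highest to lowest: S > Ge > H > Al.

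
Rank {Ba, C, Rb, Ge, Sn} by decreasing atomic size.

Rb, Ba, Sn, Ge, C

C is in period 2, group 14; Ge is in period 4, group 14; Rb is in period 5, group 1; Sn is in period 5, group 14; Ba is in period 6, group 2.
Moving right in a period, electrons are added to the same shell under a stronger nuclear pull, so atoms get smaller; moving down, a new shell is opened and atoms get larger.
These span different periods and groups, so the two trends combine.
Ge > C: Ge sits below C in group 14, so the down-group effect alone puts Ge larger.
Sn > Ge: they share group 14; the group trend gives Sn the larger value.
Ba > Sn: relative to Sn, both the across-period and down-group shifts push Ba's atomic radius up.
Rb > Ba: the two effects oppose for this pair; the across-period effect wins (210 vs 196 pm).
Tabulated atomic radius (pm): C 75, Ge 121, Rb 210, Sn 140, Ba 196.
So from largest to smallest: Rb > Ba > Sn > Ge > C.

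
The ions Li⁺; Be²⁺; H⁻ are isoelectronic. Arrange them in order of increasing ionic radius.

Be²⁺ < Li⁺ < H⁻

All of these have 2 electrons, so size is governed by nuclear charge alone: the more protons, the stronger the pull on the same electron cloud, and the smaller the ion.
Nuclear charges: Be²⁺ (Z=4), Li⁺ (Z=3), H⁻ (Z=1).
Smallest to largest: Be²⁺ < Li⁺ < H⁻.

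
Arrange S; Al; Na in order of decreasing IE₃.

IE_3 is the cost of taking one more electron from the +2 cation: S²⁺ still has 4 valence electrons; Al²⁺ still has 1 valence electron; Na²⁺ is already 1 electron into the core.
Core electrons are held far more tightly than valence electrons, so Na tops the IE_3 order.
Valence configurations: S²⁺ [Ne]3s²3p², Al²⁺ [Ne]3s¹.
Tabulated IE_3 (kJ/mol): S 3357, Al 2745, Na 6910.
Overall IE_3 order: Al < S < Na.

Na > S > Al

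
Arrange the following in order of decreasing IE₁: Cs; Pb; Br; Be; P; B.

Br, P, Be, B, Pb, Cs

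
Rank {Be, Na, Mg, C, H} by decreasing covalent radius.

H is in period 1, group 1; Be is in period 2, group 2; C is in period 2, group 14; Na is in period 3, group 1; Mg is in period 3, group 2.
Moving right in a period, electrons are added to the same shell under a stronger nuclear pull, so atoms get smaller; moving down, a new shell is opened and atoms get larger.
Neither a single period nor a single group — weigh both effects.
C > H: period and group pull opposite ways; the down-group shift dominates (75 vs 32 pm).
Be > C: Be lies to the left of C in period 2, so the across-period effect alone puts Be larger.
Mg > Be: Mg sits below Be in group 2, so the down-group effect alone puts Mg larger.
Na > Mg: Na lies to the left of Mg in period 3, so the across-period effect alone puts Na larger.
For reference (pm): H 32, Be 102, C 75, Na 155, Mg 139.
So from largest to smallest: Na > Mg > Be > C > H.

Na, Mg, Be, C, H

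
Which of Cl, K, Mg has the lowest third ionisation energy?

IE_3 is the cost of taking one more electron from the +2 cation: Cl²⁺ still has 5 valence electrons; K²⁺ is already 1 electron into the core; Mg²⁺ is the bare [Ne] core.
Breaking into a closed-shell core is much more expensive than removing a leftover valence electron — K and Mg have the largest IE_3 here.
Tabulated IE_3 (kJ/mol): Cl 3822, K 4420, Mg 7733.
Putting it together, IE_3: Cl < K < Mg.

Cl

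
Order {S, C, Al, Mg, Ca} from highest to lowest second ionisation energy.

C > S > Al > Mg > Ca

After 1 electron has been removed, what remains? S⁺ still has 5 valence electrons; C⁺ still has 3 valence electrons; Al⁺ still has 2 valence electrons; Mg⁺ still has 1 valence electron; Ca⁺ still has 1 valence electron.
All are still removing valence electrons, so compare the +1 ions as you would atoms: IE_2 generally rises across a period (higher Z_eff) and falls down a group (larger shell), subject to the usual subshell exceptions.
Valence configurations: S⁺ [Ne]3s²3p³, C⁺ [He]2s²2p¹, Al⁺ [Ne]3s², Mg⁺ [Ne]3s¹, Ca⁺ [Ar]4s¹.
Approximate IE_2 values (kJ/mol): S 2252, C 2353, Al 1817, Mg 1451, Ca 1145.
Putting it together, IE_2: Ca < Mg < Al < S < C.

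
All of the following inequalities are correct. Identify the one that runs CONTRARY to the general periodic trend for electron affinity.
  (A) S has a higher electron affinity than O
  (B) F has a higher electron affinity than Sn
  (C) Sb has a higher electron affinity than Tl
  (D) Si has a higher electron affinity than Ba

(A)

The general trend: electron affinity increases across a period and decreases down a group.
(A) S (period 3, group 16) vs O (period 2, group 16): the stated order contradicts the simple trend.
(B) F (period 2, group 17) vs Sn (period 5, group 14): the stated order agrees with the simple trend.
(C) Sb (period 5, group 15) vs Tl (period 6, group 13): the stated order agrees with the simple trend.
(D) Si (period 3, group 14) vs Ba (period 6, group 2): the stated order agrees with the simple trend.
The exception is (A): the compact 2p subshell of O repels the added electron more than S's larger 3p does.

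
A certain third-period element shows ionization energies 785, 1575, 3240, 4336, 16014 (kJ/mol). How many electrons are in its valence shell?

Look for the largest jump between consecutive ionization energies: IE5/IE4 ≈ 3.7, far larger than any earlier ratio.
That jump marks the point where a core electron is being removed. So the atom has 4 valence electrons.

4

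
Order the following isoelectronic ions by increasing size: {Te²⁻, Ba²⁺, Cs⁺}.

All of these have 54 electrons, so size is governed by nuclear charge alone: the more protons, the stronger the pull on the same electron cloud, and the smaller the ion.
Nuclear charges: Ba²⁺ (Z=56), Cs⁺ (Z=55), Te²⁻ (Z=52).
Smallest to largest: Ba²⁺ < Cs⁺ < Te²⁻.

Ba²⁺ < Cs⁺ < Te²⁻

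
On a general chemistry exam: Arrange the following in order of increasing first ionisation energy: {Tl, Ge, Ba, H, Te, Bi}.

Ba < Tl < Bi < Ge < Te < H

Removing the outermost electron gets harder across a period and easier down a group.
These span different periods and groups, so the two trends combine.
Tl > Ba: Tl lies to the right of Ba in period 6, so the across-period effect alone puts Tl higher.
Bi > Tl: Bi lies to the right of Tl in period 6, so the across-period effect alone puts Bi higher.
Ge > Bi: the two effects oppose for this pair; the down-group effect wins (762 vs 703 kJ/mol).
Te > Ge: the two effects oppose for this pair; the across-period effect wins (869 vs 762 kJ/mol).
H > Te: period and group pull opposite ways; the down-group shift dominates (1312 vs 869 kJ/mol).
Approximate values (kJ/mol): H 1312, Ge 762, Te 869, Ba 503, Tl 589, Bi 703.
So from lowest to highest: Ba < Tl < Bi < Ge < Te < H.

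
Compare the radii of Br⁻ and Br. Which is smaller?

Forming Br⁻ adds 1 electron to Br. More electron–electron repulsion in the same shell, with unchanged nuclear charge, lets the cloud expand.
An anion is larger than its parent atom: Br⁻ > Br.

Br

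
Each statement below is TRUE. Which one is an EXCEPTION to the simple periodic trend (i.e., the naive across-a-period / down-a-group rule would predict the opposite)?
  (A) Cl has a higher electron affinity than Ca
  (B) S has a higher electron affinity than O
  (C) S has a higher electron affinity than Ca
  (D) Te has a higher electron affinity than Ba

The general trend: electron affinity increases across a period and decreases down a group.
(A) Cl (period 3, group 17) vs Ca (period 4, group 2): the stated order agrees with the simple trend.
(B) S (period 3, group 16) vs O (period 2, group 16): the stated order contradicts the simple trend.
(C) S (period 3, group 16) vs Ca (period 4, group 2): the stated order agrees with the simple trend.
(D) Te (period 5, group 16) vs Ba (period 6, group 2): the stated order agrees with the simple trend.
The exception is (B): the compact 2p subshell of O repels the added electron more than S's larger 3p does.

(B)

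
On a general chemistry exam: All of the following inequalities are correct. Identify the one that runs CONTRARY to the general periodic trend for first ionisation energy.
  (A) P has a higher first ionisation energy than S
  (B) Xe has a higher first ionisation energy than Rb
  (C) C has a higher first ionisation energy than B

(A)

The general trend: first ionisation energy increases across a period and decreases down a group.
(A) P (period 3, group 15) vs S (period 3, group 16): the stated order contradicts the simple trend.
(B) Xe (period 5, group 18) vs Rb (period 5, group 1): the stated order agrees with the simple trend.
(C) C (period 2, group 14) vs B (period 2, group 13): the stated order agrees with the simple trend.
The exception is (A): S (3p⁴) ionizes more easily than half-filled P (3p³) because the paired 3p electron in S is pushed out by e⁻–e⁻ repulsion.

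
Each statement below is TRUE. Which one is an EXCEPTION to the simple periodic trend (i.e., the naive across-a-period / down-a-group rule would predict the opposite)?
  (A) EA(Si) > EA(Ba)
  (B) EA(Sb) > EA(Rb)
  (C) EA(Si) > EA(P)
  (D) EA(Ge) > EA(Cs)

(C)

The general trend: electron affinity increases across a period and decreases down a group.
(A) Si (period 3, group 14) vs Ba (period 6, group 2): the stated order agrees with the simple trend.
(B) Sb (period 5, group 15) vs Rb (period 5, group 1): the stated order agrees with the simple trend.
(C) Si (period 3, group 14) vs P (period 3, group 15): the stated order contradicts the simple trend.
(D) Ge (period 4, group 14) vs Cs (period 6, group 1): the stated order agrees with the simple trend.
The exception is (C): adding an electron to P's half-filled 3p³ is unfavourable, so Si (3p²) has the more exothermic EA.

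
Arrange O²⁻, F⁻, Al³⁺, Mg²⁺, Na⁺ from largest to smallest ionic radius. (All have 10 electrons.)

O²⁻ > F⁻ > Na⁺ > Mg²⁺ > Al³⁺

All of these have 10 electrons, so size is governed by nuclear charge alone: the more protons, the stronger the pull on the same electron cloud, and the smaller the ion.
Nuclear charges: Al³⁺ (Z=13), Mg²⁺ (Z=12), Na⁺ (Z=11), F⁻ (Z=9), O²⁻ (Z=8).
Largest to smallest: O²⁻ > F⁻ > Na⁺ > Mg²⁺ > Al³⁺.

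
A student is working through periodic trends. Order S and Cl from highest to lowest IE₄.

Consider each +3 ion: S³⁺ still has 3 valence electrons; Cl³⁺ still has 4 valence electrons.
All are still removing valence electrons, so compare the +3 ions as you would atoms: IE_4 generally rises across a period (higher Z_eff) and falls down a group (larger shell), subject to the usual subshell exceptions.
Valence configurations: S³⁺ [Ne]3s²3p¹, Cl³⁺ [Ne]3s²3p².
Approximate IE_4 values (kJ/mol): S 4556, Cl 5159.
Overall IE_4 order: S < Cl.

Cl > S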